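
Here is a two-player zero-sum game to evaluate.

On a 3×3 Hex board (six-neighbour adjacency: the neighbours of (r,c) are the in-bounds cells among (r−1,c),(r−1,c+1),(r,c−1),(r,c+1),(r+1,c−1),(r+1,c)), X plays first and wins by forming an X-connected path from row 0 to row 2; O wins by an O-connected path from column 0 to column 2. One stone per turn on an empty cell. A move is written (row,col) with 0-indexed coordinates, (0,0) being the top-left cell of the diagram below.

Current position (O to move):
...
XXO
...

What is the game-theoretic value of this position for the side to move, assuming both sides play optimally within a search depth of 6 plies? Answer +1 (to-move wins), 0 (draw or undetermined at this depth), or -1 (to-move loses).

ply 1, O at .../XXO/... | (0,0)=-1→O../XXO/...*; (0,1)=-1→.O./XXO/...; (0,2)=-1→..O/XXO/...; (2,0)=-1→.../XXO/O..; (2,1)=-1→.../XXO/.O.; (2,2)=-1→.../XXO/..O
ply 2, X at O../XXO/... | (0,1)=+1→OX./XXO/...*; (0,2)=+1→O.X/XXO/...; (2,0)=+1→O../XXO/X..; (2,1)=+1→O../XXO/.X.; (2,2)=+1→O../XXO/..X
ply 3, O at OX./XXO/... | (0,2)=-1→OXO/XXO/...*; (2,0)=-1→OX./XXO/O..; (2,1)=-1→OX./XXO/.O.; (2,2)=-1→OX./XXO/..O
ply 4, X at OXO/XXO/... | (2,0)=+1→OXO/XXO/X..*; (2,1)=+1→OXO/XXO/.X.; (2,2)=+1→OXO/XXO/..X
ply 5: OXO/XXO/X.. is terminal -1 (O); from .../XXO/... depth 6

value(.../XXO/..., O) = -1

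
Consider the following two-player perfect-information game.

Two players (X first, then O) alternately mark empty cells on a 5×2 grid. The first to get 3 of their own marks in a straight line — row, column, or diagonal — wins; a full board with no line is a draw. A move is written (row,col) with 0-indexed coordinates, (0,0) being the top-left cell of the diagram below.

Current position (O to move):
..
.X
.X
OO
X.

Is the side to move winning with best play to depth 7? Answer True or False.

p1 O@[../.X/.X/OO/X.]: (0,0)[O./.X/.X/OO/X.]-1 (0,1)[.O/.X/.X/OO/X.]+0* (1,0)[../OX/.X/OO/X.]-1 (2,0)[../.X/OX/OO/X.]-1 (4,1)[../.X/.X/OO/XO]-1
p2 X@[.O/.X/.X/OO/X.]: (0,0)[XO/.X/.X/OO/X.]+0* (1,0)[.O/XX/.X/OO/X.]+0 (2,0)[.O/.X/XX/OO/X.]+0 (4,1)[.O/.X/.X/OO/XX]+0
p3 O@[XO/.X/.X/OO/X.]: (1,0)[XO/OX/.X/OO/X.]+0* (2,0)[XO/.X/OX/OO/X.]+0 (4,1)[XO/.X/.X/OO/XO]+0
p4 X@[XO/OX/.X/OO/X.]: (2,0)[XO/OX/XX/OO/X.]+0* (4,1)[XO/OX/.X/OO/XX]-1
p5 O@[XO/OX/XX/OO/X.]: (4,1)[XO/OX/XX/OO/XO]+0*
p6 X@[XO/OX/XX/OO/XO] terminal +0; root [../.X/.X/OO/X.] d7

O winning at [../.X/.X/OO/X.]: False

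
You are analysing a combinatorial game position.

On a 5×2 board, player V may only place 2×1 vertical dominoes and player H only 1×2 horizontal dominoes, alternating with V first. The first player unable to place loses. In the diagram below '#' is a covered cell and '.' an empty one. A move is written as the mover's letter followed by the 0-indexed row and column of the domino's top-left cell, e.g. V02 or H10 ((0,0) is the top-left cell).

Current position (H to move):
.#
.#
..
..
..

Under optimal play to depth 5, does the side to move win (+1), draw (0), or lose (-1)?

p1 H@[.#/.#/../../..]: H20[.#/.#/##/../..]-1 H30[.#/.#/../##/..]+1* H40[.#/.#/../../##]-1
p2 V@[.#/.#/../##/..]: V00[##/##/../##/..]-1* V10[.#/##/#./##/..]-1
p3 H@[##/##/../##/..]: H20[##/##/##/##/..]+1* H40[##/##/../##/##]+1
p4 V@[##/##/##/##/..] terminal -1; root [.#/.#/../../..] d5

value(.#/.#/../../.., H) = +1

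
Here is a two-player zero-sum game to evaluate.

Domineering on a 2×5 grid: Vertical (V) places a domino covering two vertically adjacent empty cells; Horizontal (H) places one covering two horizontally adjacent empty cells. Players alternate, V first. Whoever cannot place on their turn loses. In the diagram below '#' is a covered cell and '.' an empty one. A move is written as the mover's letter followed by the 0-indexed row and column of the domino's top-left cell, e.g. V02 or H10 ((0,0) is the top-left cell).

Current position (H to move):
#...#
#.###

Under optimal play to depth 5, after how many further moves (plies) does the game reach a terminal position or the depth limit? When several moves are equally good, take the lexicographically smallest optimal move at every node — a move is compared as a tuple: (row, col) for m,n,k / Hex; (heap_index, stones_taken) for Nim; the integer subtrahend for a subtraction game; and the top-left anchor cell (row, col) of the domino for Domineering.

[#...#/#.###] H move#1: H01:+1/###.#/#.###*, H02:-1/#.###/#.###
[###.#/#.###] end (terminal -1, V#2); searched #...#/#.### to 5

PV length from [#...#/#.###]: 1 ply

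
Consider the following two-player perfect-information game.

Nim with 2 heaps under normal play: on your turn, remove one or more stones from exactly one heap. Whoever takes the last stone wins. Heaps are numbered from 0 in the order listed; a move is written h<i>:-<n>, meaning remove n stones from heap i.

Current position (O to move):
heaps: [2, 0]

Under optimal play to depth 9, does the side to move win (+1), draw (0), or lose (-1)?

value((2,0), O) = +1

p1 O@[(2,0)]: h0:-1[(1,0)]-1 h0:-2[(0,0)]+1*
p2 X@[(0,0)] terminal -1; root [(2,0)] d9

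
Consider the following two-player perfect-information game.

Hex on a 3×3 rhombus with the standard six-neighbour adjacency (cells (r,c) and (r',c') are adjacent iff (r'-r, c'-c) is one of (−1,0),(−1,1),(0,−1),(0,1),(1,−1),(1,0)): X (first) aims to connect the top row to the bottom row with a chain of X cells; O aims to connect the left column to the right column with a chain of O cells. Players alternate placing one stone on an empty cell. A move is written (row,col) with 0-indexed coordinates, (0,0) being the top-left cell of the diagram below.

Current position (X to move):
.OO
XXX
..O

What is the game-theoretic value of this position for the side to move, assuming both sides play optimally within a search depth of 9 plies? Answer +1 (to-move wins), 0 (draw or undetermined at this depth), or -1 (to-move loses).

value(.OO/XXX/..O, X) = +1

[.OO/XXX/..O] X move#1: (0,0):+1/XOO/XXX/..O*, (2,0):-1/.OO/XXX/X.O, (2,1):-1/.OO/XXX/.XO
[XOO/XXX/..O] O move#2: (2,0):-1/XOO/XXX/O.O*, (2,1):-1/XOO/XXX/.OO
[XOO/XXX/O.O] X move#3: (2,1):+1/XOO/XXX/OXO*
[XOO/XXX/OXO] end (terminal -1, O#4); searched .OO/XXX/..O to 9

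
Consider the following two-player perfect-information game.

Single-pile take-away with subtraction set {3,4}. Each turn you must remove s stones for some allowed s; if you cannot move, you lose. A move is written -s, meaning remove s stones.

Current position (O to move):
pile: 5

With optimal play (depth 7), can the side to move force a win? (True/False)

O winning at [5]: True

ply 1, O at 5 | -3=+1→2*; -4=+1→1
ply 2: 2 is terminal -1 (X); from 5 depth 7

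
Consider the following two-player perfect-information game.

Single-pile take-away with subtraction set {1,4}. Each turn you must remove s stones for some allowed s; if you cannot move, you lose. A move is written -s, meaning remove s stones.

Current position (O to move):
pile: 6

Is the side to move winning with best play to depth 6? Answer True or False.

O winning at [6]: True

ply 1, O at 6 | -1=+1→5*; -4=+1→2
ply 2, X at 5 | -1=-1→4*; -4=-1→1
ply 3, O at 4 | -1=-1→3; -4=+1→0*
ply 4: 0 is terminal -1 (X); from 6 depth 6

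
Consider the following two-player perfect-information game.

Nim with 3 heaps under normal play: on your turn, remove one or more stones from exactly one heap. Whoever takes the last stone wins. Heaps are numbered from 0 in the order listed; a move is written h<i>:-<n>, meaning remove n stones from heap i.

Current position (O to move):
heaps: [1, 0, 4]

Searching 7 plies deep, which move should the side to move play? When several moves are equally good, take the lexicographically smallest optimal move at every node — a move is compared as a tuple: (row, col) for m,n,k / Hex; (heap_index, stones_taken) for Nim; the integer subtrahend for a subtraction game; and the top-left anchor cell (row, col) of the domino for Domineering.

O's best at [(1,0,4)]: h2:-3

ply 1, O at (1,0,4) | h0:-1=-1→(0,0,4); h2:-1=-1→(1,0,3); h2:-2=-1→(1,0,2); h2:-3=+1→(1,0,1)*; h2:-4=-1→(1,0,0)
ply 2, X at (1,0,1) | h0:-1=-1→(0,0,1)*; h2:-1=-1→(1,0,0)
ply 3, O at (0,0,1) | h2:-1=+1→(0,0,0)*
ply 4: (0,0,0) is terminal -1 (X); from (1,0,4) depth 7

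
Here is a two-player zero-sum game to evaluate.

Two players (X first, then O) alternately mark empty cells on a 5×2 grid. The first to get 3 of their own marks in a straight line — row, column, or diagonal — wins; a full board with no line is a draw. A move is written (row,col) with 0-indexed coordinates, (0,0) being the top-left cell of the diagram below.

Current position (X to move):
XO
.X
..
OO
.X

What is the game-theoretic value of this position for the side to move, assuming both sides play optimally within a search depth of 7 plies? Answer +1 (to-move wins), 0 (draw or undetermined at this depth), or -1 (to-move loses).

p1 X@[XO/.X/../OO/.X]: (1,0)[XO/XX/../OO/.X]+0* (2,0)[XO/.X/X./OO/.X]+0 (2,1)[XO/.X/.X/OO/.X]-1 (4,0)[XO/.X/../OO/XX]+0
p2 O@[XO/XX/../OO/.X]: (2,0)[XO/XX/O./OO/.X]+0* (2,1)[XO/XX/.O/OO/.X]-1 (4,0)[XO/XX/../OO/OX]-1
p3 X@[XO/XX/O./OO/.X]: (2,1)[XO/XX/OX/OO/.X]-1 (4,0)[XO/XX/O./OO/XX]+0*
p4 O@[XO/XX/O./OO/XX]: (2,1)[XO/XX/OO/OO/XX]+0*
p5 X@[XO/XX/OO/OO/XX] terminal +0; root [XO/.X/../OO/.X] d7

value(XO/.X/../OO/.X, X) = 0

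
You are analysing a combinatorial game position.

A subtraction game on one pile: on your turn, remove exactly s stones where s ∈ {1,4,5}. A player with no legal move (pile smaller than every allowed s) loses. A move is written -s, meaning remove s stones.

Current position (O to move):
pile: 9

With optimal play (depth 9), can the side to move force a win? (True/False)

O winning at [9]: True

p1 O@[9]: -1[8]+1* -4[5]-1 -5[4]-1
p2 X@[8]: -1[7]-1* -4[4]-1 -5[3]-1
p3 O@[7]: -1[6]-1 -4[3]-1 -5[2]+1*
p4 X@[2]: -1[1]-1*
p5 O@[1]: -1[0]+1*
p6 X@[0] terminal -1; root [9] d9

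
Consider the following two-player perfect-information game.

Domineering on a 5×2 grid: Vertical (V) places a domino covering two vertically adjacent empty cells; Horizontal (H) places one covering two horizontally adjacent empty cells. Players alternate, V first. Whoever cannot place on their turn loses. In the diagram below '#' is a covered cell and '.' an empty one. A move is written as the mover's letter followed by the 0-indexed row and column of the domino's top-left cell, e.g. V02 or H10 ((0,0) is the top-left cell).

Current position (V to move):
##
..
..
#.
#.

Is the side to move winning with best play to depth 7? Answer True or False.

V winning at [##/../../#./#.]: True

p1 V@[##/../../#./#.]: V10[##/#./#./#./#.]+1* V11[##/.#/.#/#./#.]+1 V21[##/../.#/##/#.]-1 V31[##/../../##/##]-1
p2 H@[##/#./#./#./#.] terminal -1; root [##/../../#./#.] d7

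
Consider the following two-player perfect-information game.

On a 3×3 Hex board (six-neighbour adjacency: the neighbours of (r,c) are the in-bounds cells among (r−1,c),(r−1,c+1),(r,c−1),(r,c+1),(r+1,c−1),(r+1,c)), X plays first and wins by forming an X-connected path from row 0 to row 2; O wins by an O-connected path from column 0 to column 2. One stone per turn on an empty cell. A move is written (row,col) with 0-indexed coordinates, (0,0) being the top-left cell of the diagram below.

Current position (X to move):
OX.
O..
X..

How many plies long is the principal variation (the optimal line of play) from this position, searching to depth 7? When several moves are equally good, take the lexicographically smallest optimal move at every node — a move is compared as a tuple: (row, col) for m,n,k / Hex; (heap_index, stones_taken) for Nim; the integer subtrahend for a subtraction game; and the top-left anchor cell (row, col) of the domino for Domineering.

PV length from [OX./O../X..]: 5 plies

[OX./O../X..] X move#1: (0,2):+1/OXX/O../X..*, (1,1):+1/OX./OX./X.., (1,2):+1/OX./O.X/X.., (2,1):-1/OX./O../XX., (2,2):-1/OX./O../X.X
[OXX/O../X..] O move#2: (1,1):-1/OXX/OO./X..*, (1,2):-1/OXX/O.O/X.., (2,1):-1/OXX/O../XO., (2,2):-1/OXX/O../X.O
[OXX/OO./X..] X move#3: (1,2):+1/OXX/OOX/X..*, (2,1):-1/OXX/OO./XX., (2,2):-1/OXX/OO./X.X
[OXX/OOX/X..] O move#4: (2,1):-1/OXX/OOX/XO.*, (2,2):-1/OXX/OOX/X.O
[OXX/OOX/XO.] X move#5: (2,2):+1/OXX/OOX/XOX*
[OXX/OOX/XOX] end (terminal -1, O#6); searched OX./O../X.. to 7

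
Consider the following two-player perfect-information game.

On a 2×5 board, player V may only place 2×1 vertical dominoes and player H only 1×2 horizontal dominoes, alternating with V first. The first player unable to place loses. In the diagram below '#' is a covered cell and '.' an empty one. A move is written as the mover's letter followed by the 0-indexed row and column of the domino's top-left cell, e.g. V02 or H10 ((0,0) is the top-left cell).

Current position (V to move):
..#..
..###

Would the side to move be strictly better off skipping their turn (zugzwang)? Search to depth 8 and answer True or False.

[..#../..###] V move#1: V00:+1/#.#../#.###*, V01:+1/.##../.####
[#.#../#.###] H move#2: H03:-1/#.###/#.###*
[#.###/#.###] V move#3: V01:+1/#####/#####*
[#####/#####] end (terminal -1, H#4); searched ..#../..### to 8
suppose V passes — search the same position with H to move:
pass> [..#../..###] H move#1: H00:+1/###../..###*, H03:-1/..###/..###, H10:+1/..#../#####
pass> [###../..###] end (terminal -1, V#2); searched ..#../..### to 8
for V: play +1, pass -1

zugzwang(..#../..###, V) = False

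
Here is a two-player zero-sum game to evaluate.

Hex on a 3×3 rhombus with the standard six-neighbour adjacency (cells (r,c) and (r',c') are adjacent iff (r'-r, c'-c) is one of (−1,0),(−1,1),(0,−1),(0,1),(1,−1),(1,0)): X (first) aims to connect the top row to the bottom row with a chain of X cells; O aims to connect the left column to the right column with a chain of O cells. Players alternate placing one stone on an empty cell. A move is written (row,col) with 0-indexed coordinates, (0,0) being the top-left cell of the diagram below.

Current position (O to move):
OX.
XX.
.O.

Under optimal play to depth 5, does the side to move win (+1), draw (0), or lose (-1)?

value(OX./XX./.O., O) = +1

p1 O@[OX./XX./.O.]: (0,2)[OXO/XX./.O.]-1 (1,2)[OX./XXO/.O.]-1 (2,0)[OX./XX./OO.]+1* (2,2)[OX./XX./.OO]-1
p2 X@[OX./XX./OO.]: (0,2)[OXX/XX./OO.]-1* (1,2)[OX./XXX/OO.]-1 (2,2)[OX./XX./OOX]-1
p3 O@[OXX/XX./OO.]: (1,2)[OXX/XXO/OO.]+1* (2,2)[OXX/XX./OOO]+1
p4 X@[OXX/XXO/OO.] terminal -1; root [OX./XX./.O.] d5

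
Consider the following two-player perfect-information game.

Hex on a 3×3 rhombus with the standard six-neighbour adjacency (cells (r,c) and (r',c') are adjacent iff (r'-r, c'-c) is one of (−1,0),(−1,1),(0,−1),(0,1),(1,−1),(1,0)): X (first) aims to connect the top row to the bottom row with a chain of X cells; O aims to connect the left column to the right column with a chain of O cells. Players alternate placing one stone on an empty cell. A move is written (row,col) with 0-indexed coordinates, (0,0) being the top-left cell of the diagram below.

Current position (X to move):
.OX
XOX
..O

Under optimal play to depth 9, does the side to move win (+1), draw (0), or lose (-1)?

value(.OX/XOX/..O, X) = +1

[.OX/XOX/..O] X move#1: (0,0):+1/XOX/XOX/..O*, (2,0):+1/.OX/XOX/X.O, (2,1):+1/.OX/XOX/.XO
[XOX/XOX/..O] O move#2: (2,0):-1/XOX/XOX/O.O*, (2,1):-1/XOX/XOX/.OO
[XOX/XOX/O.O] X move#3: (2,1):+1/XOX/XOX/OXO*
[XOX/XOX/OXO] end (terminal -1, O#4); searched .OX/XOX/..O to 9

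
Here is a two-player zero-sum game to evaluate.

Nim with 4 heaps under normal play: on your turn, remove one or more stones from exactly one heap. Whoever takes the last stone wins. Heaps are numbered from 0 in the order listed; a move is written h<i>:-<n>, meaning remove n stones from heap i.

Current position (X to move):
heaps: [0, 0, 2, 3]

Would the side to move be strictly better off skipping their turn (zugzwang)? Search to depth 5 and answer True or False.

[(0,0,2,3)] X move#1: h2:-1:-1/(0,0,1,3), h2:-2:-1/(0,0,0,3), h3:-1:+1/(0,0,2,2)*, h3:-2:-1/(0,0,2,1), h3:-3:-1/(0,0,2,0)
[(0,0,2,2)] O move#2: h2:-1:-1/(0,0,1,2)*, h2:-2:-1/(0,0,0,2), h3:-1:-1/(0,0,2,1), h3:-2:-1/(0,0,2,0)
[(0,0,1,2)] X move#3: h2:-1:-1/(0,0,0,2), h3:-1:+1/(0,0,1,1)*, h3:-2:-1/(0,0,1,0)
[(0,0,1,1)] O move#4: h2:-1:-1/(0,0,0,1)*, h3:-1:-1/(0,0,1,0)
[(0,0,0,1)] X move#5: h3:-1:+1/(0,0,0,0)*
[(0,0,0,0)] end (terminal -1, O#6); searched (0,0,2,3) to 5
if X skipped the turn, O would face:
~ [(0,0,2,3)] O move#1: h2:-1:-1/(0,0,1,3), h2:-2:-1/(0,0,0,3), h3:-1:+1/(0,0,2,2)*, h3:-2:-1/(0,0,2,1), h3:-3:-1/(0,0,2,0)
~ [(0,0,2,2)] X move#2: h2:-1:-1/(0,0,1,2)*, h2:-2:-1/(0,0,0,2), h3:-1:-1/(0,0,2,1), h3:-2:-1/(0,0,2,0)
~ [(0,0,1,2)] O move#3: h2:-1:-1/(0,0,0,2), h3:-1:+1/(0,0,1,1)*, h3:-2:-1/(0,0,1,0)
~ [(0,0,1,1)] X move#4: h2:-1:-1/(0,0,0,1)*, h3:-1:-1/(0,0,1,0)
~ [(0,0,0,1)] O move#5: h3:-1:+1/(0,0,0,0)*
~ [(0,0,0,0)] end (terminal -1, X#6); searched (0,0,2,3) to 5
compare (X): move=+1 vs pass=-1

zugzwang((0,0,2,3), X) = False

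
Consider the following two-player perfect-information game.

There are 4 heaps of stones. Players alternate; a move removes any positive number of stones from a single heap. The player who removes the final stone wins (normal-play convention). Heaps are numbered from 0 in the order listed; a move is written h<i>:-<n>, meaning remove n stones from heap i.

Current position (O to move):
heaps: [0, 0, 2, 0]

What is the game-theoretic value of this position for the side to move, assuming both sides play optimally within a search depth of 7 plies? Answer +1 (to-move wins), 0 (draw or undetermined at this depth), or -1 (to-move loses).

p1 O@[(0,0,2,0)]: h2:-1[(0,0,1,0)]-1 h2:-2[(0,0,0,0)]+1*
p2 X@[(0,0,0,0)] terminal -1; root [(0,0,2,0)] d7

value((0,0,2,0), O) = +1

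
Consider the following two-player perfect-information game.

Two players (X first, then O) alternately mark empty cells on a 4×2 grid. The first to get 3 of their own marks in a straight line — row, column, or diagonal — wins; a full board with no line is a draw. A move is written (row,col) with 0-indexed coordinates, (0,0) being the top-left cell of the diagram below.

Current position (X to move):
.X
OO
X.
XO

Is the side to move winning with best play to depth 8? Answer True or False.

[.X/OO/X./XO] X move#1: (0,0):-1/XX/OO/X./XO, (2,1):+0/.X/OO/XX/XO*
[.X/OO/XX/XO] O move#2: (0,0):+0/OX/OO/XX/XO*
[OX/OO/XX/XO] end (terminal +0, X#3); searched .X/OO/X./XO to 8

X winning at [.X/OO/X./XO]: False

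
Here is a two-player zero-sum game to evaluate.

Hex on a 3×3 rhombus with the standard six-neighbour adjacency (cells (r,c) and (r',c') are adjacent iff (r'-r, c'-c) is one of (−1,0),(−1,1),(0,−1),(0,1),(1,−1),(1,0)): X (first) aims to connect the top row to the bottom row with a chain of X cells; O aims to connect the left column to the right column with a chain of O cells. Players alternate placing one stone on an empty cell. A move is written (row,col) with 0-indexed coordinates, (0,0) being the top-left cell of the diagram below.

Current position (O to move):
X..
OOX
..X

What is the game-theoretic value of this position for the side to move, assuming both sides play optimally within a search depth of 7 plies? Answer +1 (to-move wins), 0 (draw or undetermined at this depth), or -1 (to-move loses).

ply 1, O at X../OOX/..X | (0,1)=-1→XO./OOX/..X; (0,2)=+1→X.O/OOX/..X*; (2,0)=-1→X../OOX/O.X; (2,1)=-1→X../OOX/.OX
ply 2: X.O/OOX/..X is terminal -1 (X); from X../OOX/..X depth 7

value(X../OOX/..X, O) = +1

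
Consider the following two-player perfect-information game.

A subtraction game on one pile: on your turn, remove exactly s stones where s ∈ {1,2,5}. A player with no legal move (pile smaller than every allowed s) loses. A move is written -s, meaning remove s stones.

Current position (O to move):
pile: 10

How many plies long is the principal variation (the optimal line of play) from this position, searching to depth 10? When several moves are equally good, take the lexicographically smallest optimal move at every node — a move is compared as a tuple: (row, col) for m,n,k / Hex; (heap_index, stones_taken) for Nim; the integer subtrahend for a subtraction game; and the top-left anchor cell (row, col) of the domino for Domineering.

PV length from [10]: 7 plies

[10] O move#1: -1:+1/9*, -2:-1/8, -5:-1/5
[9] X move#2: -1:-1/8*, -2:-1/7, -5:-1/4
[8] O move#3: -1:-1/7, -2:+1/6*, -5:+1/3
[6] X move#4: -1:-1/5*, -2:-1/4, -5:-1/1
[5] O move#5: -1:-1/4, -2:+1/3*, -5:+1/0
[3] X move#6: -1:-1/2*, -2:-1/1
[2] O move#7: -1:-1/1, -2:+1/0*
[0] end (terminal -1, X#8); searched 10 to 10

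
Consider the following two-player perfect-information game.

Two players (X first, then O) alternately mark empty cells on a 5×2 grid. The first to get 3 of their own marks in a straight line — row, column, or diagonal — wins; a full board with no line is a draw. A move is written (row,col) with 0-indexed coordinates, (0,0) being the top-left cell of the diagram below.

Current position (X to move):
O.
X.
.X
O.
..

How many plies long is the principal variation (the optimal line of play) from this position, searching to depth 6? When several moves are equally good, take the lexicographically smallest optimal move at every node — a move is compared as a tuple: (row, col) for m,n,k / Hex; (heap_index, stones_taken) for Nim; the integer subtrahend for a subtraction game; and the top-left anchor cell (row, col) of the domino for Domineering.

PV length from [O./X./.X/O./..]: 3 plies

p1 X@[O./X./.X/O./..]: (0,1)[OX/X./.X/O./..]+0 (1,1)[O./XX/.X/O./..]+1* (2,0)[O./X./XX/O./..]+0 (3,1)[O./X./.X/OX/..]+1 (4,0)[O./X./.X/O./X.]+0 (4,1)[O./X./.X/O./.X]+0
p2 O@[O./XX/.X/O./..]: (0,1)[OO/XX/.X/O./..]-1* (2,0)[O./XX/OX/O./..]-1 (3,1)[O./XX/.X/OO/..]-1 (4,0)[O./XX/.X/O./O.]-1 (4,1)[O./XX/.X/O./.O]-1
p3 X@[OO/XX/.X/O./..]: (2,0)[OO/XX/XX/O./..]+0 (3,1)[OO/XX/.X/OX/..]+1* (4,0)[OO/XX/.X/O./X.]+0 (4,1)[OO/XX/.X/O./.X]+0
p4 O@[OO/XX/.X/OX/..] terminal -1; root [O./X./.X/O./..] d6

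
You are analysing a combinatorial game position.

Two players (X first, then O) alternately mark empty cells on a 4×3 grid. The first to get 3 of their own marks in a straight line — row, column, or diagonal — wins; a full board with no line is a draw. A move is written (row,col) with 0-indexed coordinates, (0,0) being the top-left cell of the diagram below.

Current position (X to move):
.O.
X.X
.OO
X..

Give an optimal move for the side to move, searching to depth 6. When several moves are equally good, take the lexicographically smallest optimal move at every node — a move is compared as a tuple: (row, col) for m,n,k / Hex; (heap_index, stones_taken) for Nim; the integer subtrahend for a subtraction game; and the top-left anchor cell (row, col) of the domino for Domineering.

X's best at [.O./X.X/.OO/X..]: (1,1)

p1 X@[.O./X.X/.OO/X..]: (0,0)[XO./X.X/.OO/X..]-1 (0,2)[.OX/X.X/.OO/X..]-1 (1,1)[.O./XXX/.OO/X..]+1* (2,0)[.O./X.X/XOO/X..]+1 (3,1)[.O./X.X/.OO/XX.]-1 (3,2)[.O./X.X/.OO/X.X]-1
p2 O@[.O./XXX/.OO/X..] terminal -1; root [.O./X.X/.OO/X..] d6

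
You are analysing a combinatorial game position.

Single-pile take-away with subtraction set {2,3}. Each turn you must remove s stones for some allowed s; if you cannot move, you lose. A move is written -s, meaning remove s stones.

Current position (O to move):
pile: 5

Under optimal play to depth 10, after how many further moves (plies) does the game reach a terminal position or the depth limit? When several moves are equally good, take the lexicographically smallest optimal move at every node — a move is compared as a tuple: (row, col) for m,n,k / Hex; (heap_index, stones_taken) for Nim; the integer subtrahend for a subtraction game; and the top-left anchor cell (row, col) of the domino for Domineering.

PV length from [5]: 2 plies

p1 O@[5]: -2[3]-1* -3[2]-1
p2 X@[3]: -2[1]+1* -3[0]+1
p3 O@[1] terminal -1; root [5] d10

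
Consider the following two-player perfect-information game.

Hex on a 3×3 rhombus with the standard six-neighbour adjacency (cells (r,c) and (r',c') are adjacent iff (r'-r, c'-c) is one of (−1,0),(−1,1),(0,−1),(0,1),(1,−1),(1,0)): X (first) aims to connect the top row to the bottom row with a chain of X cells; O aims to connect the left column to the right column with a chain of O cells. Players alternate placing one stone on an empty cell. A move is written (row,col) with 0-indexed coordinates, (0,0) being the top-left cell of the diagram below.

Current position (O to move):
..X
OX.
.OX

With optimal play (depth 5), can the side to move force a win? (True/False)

[..X/OX./.OX] O move#1: (0,0):-1/O.X/OX./.OX*, (0,1):-1/.OX/OX./.OX, (1,2):-1/..X/OXO/.OX, (2,0):-1/..X/OX./OOX
[O.X/OX./.OX] X move#2: (0,1):+1/OXX/OX./.OX*, (1,2):+1/O.X/OXX/.OX, (2,0):+1/O.X/OX./XOX
[OXX/OX./.OX] O move#3: (1,2):-1/OXX/OXO/.OX*, (2,0):-1/OXX/OX./OOX
[OXX/OXO/.OX] X move#4: (2,0):+1/OXX/OXO/XOX*
[OXX/OXO/XOX] end (terminal -1, O#5); searched ..X/OX./.OX to 5

O winning at [..X/OX./.OX]: False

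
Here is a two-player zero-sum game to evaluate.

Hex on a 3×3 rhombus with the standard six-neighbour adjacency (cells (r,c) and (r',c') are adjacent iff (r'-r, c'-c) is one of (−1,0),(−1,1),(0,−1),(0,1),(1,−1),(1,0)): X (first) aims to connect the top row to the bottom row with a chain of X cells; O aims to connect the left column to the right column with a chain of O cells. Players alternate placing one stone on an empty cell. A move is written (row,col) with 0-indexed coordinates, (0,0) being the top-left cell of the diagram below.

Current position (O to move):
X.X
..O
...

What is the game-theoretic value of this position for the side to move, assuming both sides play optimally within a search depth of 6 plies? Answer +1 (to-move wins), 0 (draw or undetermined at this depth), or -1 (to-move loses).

ply 1, O at X.X/..O/... | (0,1)=-1→XOX/..O/...; (1,0)=-1→X.X/O.O/...; (1,1)=+1→X.X/.OO/...*; (2,0)=+1→X.X/..O/O..; (2,1)=-1→X.X/..O/.O.; (2,2)=-1→X.X/..O/..O
ply 2, X at X.X/.OO/... | (0,1)=-1→XXX/.OO/...*; (1,0)=-1→X.X/XOO/...; (2,0)=-1→X.X/.OO/X..; (2,1)=-1→X.X/.OO/.X.; (2,2)=-1→X.X/.OO/..X
ply 3, O at XXX/.OO/... | (1,0)=+1→XXX/OOO/...*; (2,0)=+1→XXX/.OO/O..; (2,1)=+1→XXX/.OO/.O.; (2,2)=+1→XXX/.OO/..O
ply 4: XXX/OOO/... is terminal -1 (X); from X.X/..O/... depth 6

value(X.X/..O/..., O) = +1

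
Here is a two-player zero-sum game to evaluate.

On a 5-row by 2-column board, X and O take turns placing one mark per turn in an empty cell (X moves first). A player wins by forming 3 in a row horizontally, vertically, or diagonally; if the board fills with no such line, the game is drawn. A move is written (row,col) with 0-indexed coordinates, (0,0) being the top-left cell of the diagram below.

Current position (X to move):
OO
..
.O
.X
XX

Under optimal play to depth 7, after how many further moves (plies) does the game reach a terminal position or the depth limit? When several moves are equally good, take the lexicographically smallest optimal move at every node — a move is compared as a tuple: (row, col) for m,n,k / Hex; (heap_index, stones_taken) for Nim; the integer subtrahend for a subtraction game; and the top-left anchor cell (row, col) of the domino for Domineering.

PV length from [OO/../.O/.X/XX]: 4 plies

ply 1, X at OO/../.O/.X/XX | (1,0)=-1→OO/X./.O/.X/XX; (1,1)=+0→OO/.X/.O/.X/XX*; (2,0)=-1→OO/../XO/.X/XX; (3,0)=-1→OO/../.O/XX/XX
ply 2, O at OO/.X/.O/.X/XX | (1,0)=+0→OO/OX/.O/.X/XX*; (2,0)=+0→OO/.X/OO/.X/XX; (3,0)=+0→OO/.X/.O/OX/XX
ply 3, X at OO/OX/.O/.X/XX | (2,0)=+0→OO/OX/XO/.X/XX*; (3,0)=-1→OO/OX/.O/XX/XX
ply 4, O at OO/OX/XO/.X/XX | (3,0)=+0→OO/OX/XO/OX/XX*
ply 5: OO/OX/XO/OX/XX is terminal +0 (X); from OO/../.O/.X/XX depth 7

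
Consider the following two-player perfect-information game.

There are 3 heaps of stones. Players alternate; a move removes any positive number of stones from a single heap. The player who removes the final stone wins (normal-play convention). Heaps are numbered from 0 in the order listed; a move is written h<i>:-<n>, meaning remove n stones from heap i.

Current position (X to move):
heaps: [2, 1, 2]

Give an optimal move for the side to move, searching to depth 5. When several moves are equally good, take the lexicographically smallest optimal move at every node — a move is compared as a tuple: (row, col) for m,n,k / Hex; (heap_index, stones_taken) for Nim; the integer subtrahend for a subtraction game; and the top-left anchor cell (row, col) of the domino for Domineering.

X's best at [(2,1,2)]: h1:-1

[(2,1,2)] X move#1: h0:-1:-1/(1,1,2), h0:-2:-1/(0,1,2), h1:-1:+1/(2,0,2)*, h2:-1:-1/(2,1,1), h2:-2:-1/(2,1,0)
[(2,0,2)] O move#2: h0:-1:-1/(1,0,2)*, h0:-2:-1/(0,0,2), h2:-1:-1/(2,0,1), h2:-2:-1/(2,0,0)
[(1,0,2)] X move#3: h0:-1:-1/(0,0,2), h2:-1:+1/(1,0,1)*, h2:-2:-1/(1,0,0)
[(1,0,1)] O move#4: h0:-1:-1/(0,0,1)*, h2:-1:-1/(1,0,0)
[(0,0,1)] X move#5: h2:-1:+1/(0,0,0)*
[(0,0,0)] end (terminal -1, O#6); searched (2,1,2) to 5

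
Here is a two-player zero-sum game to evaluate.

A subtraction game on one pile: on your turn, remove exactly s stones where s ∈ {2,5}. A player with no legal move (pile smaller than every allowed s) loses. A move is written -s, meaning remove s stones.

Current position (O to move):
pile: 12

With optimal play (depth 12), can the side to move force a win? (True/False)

[12] O move#1: -2:-1/10, -5:+1/7*
[7] X move#2: -2:-1/5*, -5:-1/2
[5] O move#3: -2:-1/3, -5:+1/0*
[0] end (terminal -1, X#4); searched 12 to 12

O winning at [12]: True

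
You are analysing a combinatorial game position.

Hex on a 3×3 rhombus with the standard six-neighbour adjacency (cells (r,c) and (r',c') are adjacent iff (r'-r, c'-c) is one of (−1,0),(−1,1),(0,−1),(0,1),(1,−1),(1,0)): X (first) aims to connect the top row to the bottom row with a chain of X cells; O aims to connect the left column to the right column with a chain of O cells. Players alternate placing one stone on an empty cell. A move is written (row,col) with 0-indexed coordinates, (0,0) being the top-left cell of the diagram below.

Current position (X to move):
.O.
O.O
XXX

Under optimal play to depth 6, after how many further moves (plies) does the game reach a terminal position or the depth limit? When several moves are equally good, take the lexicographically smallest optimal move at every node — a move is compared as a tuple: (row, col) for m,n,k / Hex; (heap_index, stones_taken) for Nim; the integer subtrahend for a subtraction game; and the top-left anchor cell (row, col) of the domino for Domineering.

ply 1, X at .O./O.O/XXX | (0,0)=-1→XO./O.O/XXX*; (0,2)=-1→.OX/O.O/XXX; (1,1)=-1→.O./OXO/XXX
ply 2, O at XO./O.O/XXX | (0,2)=+1→XOO/O.O/XXX*; (1,1)=+1→XO./OOO/XXX
ply 3: XOO/O.O/XXX is terminal -1 (X); from .O./O.O/XXX depth 6

PV length from [.O./O.O/XXX]: 2 plies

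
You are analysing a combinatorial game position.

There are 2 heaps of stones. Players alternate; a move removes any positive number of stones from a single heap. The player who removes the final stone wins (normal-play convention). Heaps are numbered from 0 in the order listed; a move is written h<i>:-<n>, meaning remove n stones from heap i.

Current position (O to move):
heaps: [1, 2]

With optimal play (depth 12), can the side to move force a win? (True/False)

O winning at [(1,2)]: True

[(1,2)] O move#1: h0:-1:-1/(0,2), h1:-1:+1/(1,1)*, h1:-2:-1/(1,0)
[(1,1)] X move#2: h0:-1:-1/(0,1)*, h1:-1:-1/(1,0)
[(0,1)] O move#3: h1:-1:+1/(0,0)*
[(0,0)] end (terminal -1, X#4); searched (1,2) to 12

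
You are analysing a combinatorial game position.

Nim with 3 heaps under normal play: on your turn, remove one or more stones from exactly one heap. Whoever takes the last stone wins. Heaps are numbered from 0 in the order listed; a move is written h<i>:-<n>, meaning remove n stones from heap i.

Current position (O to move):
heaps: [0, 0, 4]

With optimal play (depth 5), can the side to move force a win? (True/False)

O winning at [(0,0,4)]: True

p1 O@[(0,0,4)]: h2:-1[(0,0,3)]-1 h2:-2[(0,0,2)]-1 h2:-3[(0,0,1)]-1 h2:-4[(0,0,0)]+1*
p2 X@[(0,0,0)] terminal -1; root [(0,0,4)] d5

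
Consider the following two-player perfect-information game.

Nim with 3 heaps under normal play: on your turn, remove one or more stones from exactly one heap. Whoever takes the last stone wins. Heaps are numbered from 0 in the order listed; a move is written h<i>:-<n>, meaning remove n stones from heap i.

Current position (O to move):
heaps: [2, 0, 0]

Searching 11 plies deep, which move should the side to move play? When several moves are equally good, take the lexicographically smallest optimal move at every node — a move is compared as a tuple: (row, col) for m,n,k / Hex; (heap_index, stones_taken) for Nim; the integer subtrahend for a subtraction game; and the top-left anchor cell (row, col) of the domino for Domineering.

ply 1, O at (2,0,0) | h0:-1=-1→(1,0,0); h0:-2=+1→(0,0,0)*
ply 2: (0,0,0) is terminal -1 (X); from (2,0,0) depth 11

O's best at [(2,0,0)]: h0:-2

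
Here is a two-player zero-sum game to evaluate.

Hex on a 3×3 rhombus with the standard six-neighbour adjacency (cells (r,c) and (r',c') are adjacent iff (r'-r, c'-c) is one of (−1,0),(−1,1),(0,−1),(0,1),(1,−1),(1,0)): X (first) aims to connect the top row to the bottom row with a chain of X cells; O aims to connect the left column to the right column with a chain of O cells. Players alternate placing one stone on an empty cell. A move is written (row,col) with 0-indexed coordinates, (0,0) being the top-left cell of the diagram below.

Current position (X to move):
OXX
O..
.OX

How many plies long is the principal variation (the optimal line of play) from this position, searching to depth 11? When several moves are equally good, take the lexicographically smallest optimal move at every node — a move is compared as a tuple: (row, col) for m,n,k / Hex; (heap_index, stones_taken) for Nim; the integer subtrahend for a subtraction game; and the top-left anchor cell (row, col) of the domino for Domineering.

[OXX/O../.OX] X move#1: (1,1):+1/OXX/OX./.OX*, (1,2):+1/OXX/O.X/.OX, (2,0):+1/OXX/O../XOX
[OXX/OX./.OX] O move#2: (1,2):-1/OXX/OXO/.OX*, (2,0):-1/OXX/OX./OOX
[OXX/OXO/.OX] X move#3: (2,0):+1/OXX/OXO/XOX*
[OXX/OXO/XOX] end (terminal -1, O#4); searched OXX/O../.OX to 11

PV length from [OXX/O../.OX]: 3 plies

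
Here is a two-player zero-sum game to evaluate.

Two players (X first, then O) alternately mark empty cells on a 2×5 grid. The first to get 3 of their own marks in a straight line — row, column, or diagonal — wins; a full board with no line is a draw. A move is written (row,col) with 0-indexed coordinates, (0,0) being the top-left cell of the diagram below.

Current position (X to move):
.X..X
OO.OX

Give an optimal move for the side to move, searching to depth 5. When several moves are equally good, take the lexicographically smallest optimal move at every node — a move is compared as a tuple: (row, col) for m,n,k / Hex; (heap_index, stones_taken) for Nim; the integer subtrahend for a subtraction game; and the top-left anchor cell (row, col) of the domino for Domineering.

p1 X@[.X..X/OO.OX]: (0,0)[XX..X/OO.OX]-1 (0,2)[.XX.X/OO.OX]-1 (0,3)[.X.XX/OO.OX]-1 (1,2)[.X..X/OOXOX]+0*
p2 O@[.X..X/OOXOX]: (0,0)[OX..X/OOXOX]+0* (0,2)[.XO.X/OOXOX]+0 (0,3)[.X.OX/OOXOX]+0
p3 X@[OX..X/OOXOX]: (0,2)[OXX.X/OOXOX]+0* (0,3)[OX.XX/OOXOX]+0
p4 O@[OXX.X/OOXOX]: (0,3)[OXXOX/OOXOX]+0*
p5 X@[OXXOX/OOXOX] terminal +0; root [.X..X/OO.OX] d5

X's best at [.X..X/OO.OX]: (1,2)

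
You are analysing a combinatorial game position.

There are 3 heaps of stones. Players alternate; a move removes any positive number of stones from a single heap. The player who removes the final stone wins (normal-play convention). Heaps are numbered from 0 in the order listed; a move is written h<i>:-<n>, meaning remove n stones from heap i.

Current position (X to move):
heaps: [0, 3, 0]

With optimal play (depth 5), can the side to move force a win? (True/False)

X winning at [(0,3,0)]: True

[(0,3,0)] X move#1: h1:-1:-1/(0,2,0), h1:-2:-1/(0,1,0), h1:-3:+1/(0,0,0)*
[(0,0,0)] end (terminal -1, O#2); searched (0,3,0) to 5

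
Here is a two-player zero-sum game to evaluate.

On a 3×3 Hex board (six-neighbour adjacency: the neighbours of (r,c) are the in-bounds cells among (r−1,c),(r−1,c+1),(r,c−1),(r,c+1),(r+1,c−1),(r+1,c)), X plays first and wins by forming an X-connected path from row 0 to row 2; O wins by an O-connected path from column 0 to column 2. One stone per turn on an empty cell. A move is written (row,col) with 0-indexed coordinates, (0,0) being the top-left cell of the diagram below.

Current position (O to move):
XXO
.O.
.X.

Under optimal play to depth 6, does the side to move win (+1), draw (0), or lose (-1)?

value(XXO/.O./.X., O) = +1

p1 O@[XXO/.O./.X.]: (1,0)[XXO/OO./.X.]+1* (1,2)[XXO/.OO/.X.]+1 (2,0)[XXO/.O./OX.]+1 (2,2)[XXO/.O./.XO]+1
p2 X@[XXO/OO./.X.] terminal -1; root [XXO/.O./.X.] d6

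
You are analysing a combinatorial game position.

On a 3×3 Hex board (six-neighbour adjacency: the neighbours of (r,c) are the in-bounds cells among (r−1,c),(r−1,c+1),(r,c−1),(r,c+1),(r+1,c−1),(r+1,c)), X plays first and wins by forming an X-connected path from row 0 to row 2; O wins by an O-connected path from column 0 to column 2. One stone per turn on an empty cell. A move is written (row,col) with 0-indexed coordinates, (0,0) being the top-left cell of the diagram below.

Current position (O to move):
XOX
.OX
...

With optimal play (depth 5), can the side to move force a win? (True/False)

[XOX/.OX/...] O move#1: (1,0):-1/XOX/OOX/...*, (2,0):-1/XOX/.OX/O.., (2,1):-1/XOX/.OX/.O., (2,2):-1/XOX/.OX/..O
[XOX/OOX/...] X move#2: (2,0):+1/XOX/OOX/X..*, (2,1):+1/XOX/OOX/.X., (2,2):+1/XOX/OOX/..X
[XOX/OOX/X..] O move#3: (2,1):-1/XOX/OOX/XO.*, (2,2):-1/XOX/OOX/X.O
[XOX/OOX/XO.] X move#4: (2,2):+1/XOX/OOX/XOX*
[XOX/OOX/XOX] end (terminal -1, O#5); searched XOX/.OX/... to 5

O winning at [XOX/.OX/...]: False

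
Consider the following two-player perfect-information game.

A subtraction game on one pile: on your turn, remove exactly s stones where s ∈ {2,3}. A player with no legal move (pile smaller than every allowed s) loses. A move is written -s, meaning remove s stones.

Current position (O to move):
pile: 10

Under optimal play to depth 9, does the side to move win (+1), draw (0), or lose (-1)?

value(10, O) = -1

p1 O@[10]: -2[8]-1* -3[7]-1
p2 X@[8]: -2[6]+1* -3[5]+1
p3 O@[6]: -2[4]-1* -3[3]-1
p4 X@[4]: -2[2]-1 -3[1]+1*
p5 O@[1] terminal -1; root [10] d9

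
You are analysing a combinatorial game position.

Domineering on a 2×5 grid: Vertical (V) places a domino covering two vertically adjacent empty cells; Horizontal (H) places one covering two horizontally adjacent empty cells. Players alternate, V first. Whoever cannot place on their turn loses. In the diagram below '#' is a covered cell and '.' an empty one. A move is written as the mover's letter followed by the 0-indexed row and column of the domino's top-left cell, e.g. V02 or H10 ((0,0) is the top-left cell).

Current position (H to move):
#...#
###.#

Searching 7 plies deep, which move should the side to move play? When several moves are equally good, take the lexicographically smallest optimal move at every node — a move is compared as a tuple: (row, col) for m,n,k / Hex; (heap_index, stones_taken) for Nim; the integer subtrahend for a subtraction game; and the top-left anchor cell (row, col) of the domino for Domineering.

H's best at [#...#/###.#]: H02

ply 1, H at #...#/###.# | H01=-1→###.#/###.#; H02=+1→#.###/###.#*
ply 2: #.###/###.# is terminal -1 (V); from #...#/###.# depth 7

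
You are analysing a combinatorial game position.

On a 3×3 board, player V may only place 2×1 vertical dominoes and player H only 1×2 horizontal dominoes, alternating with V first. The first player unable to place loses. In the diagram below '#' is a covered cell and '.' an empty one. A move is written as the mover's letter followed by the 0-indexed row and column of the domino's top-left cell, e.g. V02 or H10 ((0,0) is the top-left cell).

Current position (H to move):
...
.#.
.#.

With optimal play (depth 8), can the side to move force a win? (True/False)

ply 1, H at .../.#./.#. | H00=-1→##./.#./.#.*; H01=-1→.##/.#./.#.
ply 2, V at ##./.#./.#. | V02=+1→###/.##/.#.*; V10=+1→##./##./##.; V12=+1→##./.##/.##
ply 3: ###/.##/.#. is terminal -1 (H); from .../.#./.#. depth 8

H winning at [.../.#./.#.]: False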